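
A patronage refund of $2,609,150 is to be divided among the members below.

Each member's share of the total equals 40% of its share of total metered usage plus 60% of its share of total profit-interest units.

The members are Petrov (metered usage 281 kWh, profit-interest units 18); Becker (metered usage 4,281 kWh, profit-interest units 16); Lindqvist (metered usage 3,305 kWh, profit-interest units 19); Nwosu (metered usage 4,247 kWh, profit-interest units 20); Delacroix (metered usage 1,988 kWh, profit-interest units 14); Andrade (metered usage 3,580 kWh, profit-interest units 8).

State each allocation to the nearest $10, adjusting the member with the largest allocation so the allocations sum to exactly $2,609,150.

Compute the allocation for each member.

Metered usage total 17,682; profit-interest units total 95.
Blended shares (40% metered usage + 60% profit-interest units): Petrov 0.1200; Becker 0.1979; Lindqvist 0.1948; Nwosu 0.2224; Delacroix 0.1334; Andrade 0.1315.
Proportional shares: Petrov 313,204.86; Becker 516,342.64; Lindqvist 508,171.88; Nwosu 580,251.20; Delacroix 348,043.24; Andrade 343,136.18.
After rounding ($10): Petrov $313,200; Becker $516,340; Lindqvist $508,170; Nwosu $580,250; Delacroix $348,040; Andrade $343,140. Sum = $2,609,140.
Difference $2,609,150 − $2,609,140 = +$10 applied to largest allocation (Nwosu): Nwosu becomes $580,260.

Petrov: $313,200 | Becker: $516,340 | Lindqvist: $508,170 | Nwosu: $580,260 | Delacroix: $348,040 | Andrade: $343,140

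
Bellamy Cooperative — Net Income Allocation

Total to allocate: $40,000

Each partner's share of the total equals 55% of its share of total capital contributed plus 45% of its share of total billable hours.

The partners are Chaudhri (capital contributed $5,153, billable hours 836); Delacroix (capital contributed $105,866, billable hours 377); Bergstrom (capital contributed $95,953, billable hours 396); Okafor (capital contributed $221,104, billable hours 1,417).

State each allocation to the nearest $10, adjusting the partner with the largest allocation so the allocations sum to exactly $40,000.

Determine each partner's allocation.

Totals — capital contributed 428,076, billable hours 3,026.
Combined weights (55% capital contributed + 45% billable hours): Chaudhri 0.1309; Delacroix 0.1921; Bergstrom 0.1822; Okafor 0.4948.
Raw shares: Chaudhri 5,237.73; Delacroix 7,683.31; Bergstrom 7,286.87; Okafor 19,792.09.
At nearest $10: Chaudhri $5,240; Delacroix $7,680; Bergstrom $7,290; Okafor $19,790. Sum = $40,000.
No rounding difference to absorb.

Chaudhri: $5,240 | Delacroix: $7,680 | Bergstrom: $7,290 | Okafor: $19,790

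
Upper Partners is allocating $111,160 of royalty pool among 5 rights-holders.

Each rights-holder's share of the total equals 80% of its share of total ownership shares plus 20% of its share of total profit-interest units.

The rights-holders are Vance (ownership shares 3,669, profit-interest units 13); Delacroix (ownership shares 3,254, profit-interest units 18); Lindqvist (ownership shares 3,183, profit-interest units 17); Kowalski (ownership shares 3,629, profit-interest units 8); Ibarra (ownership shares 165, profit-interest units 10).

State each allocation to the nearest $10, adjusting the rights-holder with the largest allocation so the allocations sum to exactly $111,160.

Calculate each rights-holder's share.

Vance: $27,860 | Delacroix: $26,880 | Lindqvist: $26,090 | Kowalski: $25,910 | Ibarra: $4,420

Ownership shares total 13,900; profit-interest units total 66.
Composite weights (80% ownership shares + 20% profit-interest units): Vance 0.2506; Delacroix 0.2418; Lindqvist 0.2347; Kowalski 0.2331; Ibarra 0.0398.
Pro-rata amounts: Vance 27,852.18; Delacroix 26,881.38; Lindqvist 26,090.30; Kowalski 25,912.03; Ibarra 4,424.10.
Rounded to nearest $10: Vance $27,850; Delacroix $26,880; Lindqvist $26,090; Kowalski $25,910; Ibarra $4,420. Sum = $111,150.
Difference $111,160 − $111,150 = +$10 applied to largest allocation (Vance): Vance becomes $27,860.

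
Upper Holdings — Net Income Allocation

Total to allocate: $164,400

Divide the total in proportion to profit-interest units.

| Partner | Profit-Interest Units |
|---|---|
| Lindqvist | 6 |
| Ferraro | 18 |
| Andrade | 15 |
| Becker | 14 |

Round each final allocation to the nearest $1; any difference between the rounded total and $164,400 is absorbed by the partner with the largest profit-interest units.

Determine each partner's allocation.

Combined profit-interest units = 6 + 18 + 15 + 14 = 53.
Unrounded shares: Lindqvist 18,611.32; Ferraro 55,833.96; Andrade 46,528.30; Becker 43,426.42.
At nearest $1: Lindqvist $18,611; Ferraro $55,834; Andrade $46,528; Becker $43,426. Sum = $164,399.
Difference $164,400 − $164,399 = +$1 applied to largest profit-interest units (Ferraro): Ferraro becomes $55,835.

Lindqvist: $18,611 | Ferraro: $55,835 | Andrade: $46,528 | Becker: $43,426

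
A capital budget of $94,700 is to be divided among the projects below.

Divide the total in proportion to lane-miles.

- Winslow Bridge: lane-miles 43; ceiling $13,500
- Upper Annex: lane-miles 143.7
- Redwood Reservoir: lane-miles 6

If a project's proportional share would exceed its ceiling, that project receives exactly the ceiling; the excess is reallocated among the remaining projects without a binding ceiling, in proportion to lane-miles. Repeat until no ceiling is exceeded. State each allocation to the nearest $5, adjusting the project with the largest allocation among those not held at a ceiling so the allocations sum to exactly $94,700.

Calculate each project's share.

Winslow Bridge: $13,500; Upper Annex: $77,945; Redwood Reservoir: $3,255

Combined lane-miles = 192.7.
Pro-rata shares before constraints: Winslow Bridge 21,131.81; Upper Annex 70,619.56; Redwood Reservoir 2,948.62.
Cap binds for Winslow Bridge ($13,500); remaining pool $81,200 reallocated over remaining lane-miles 149.7.
Redistributed shares: Upper Annex 77,945.49 → $77,945; Redwood Reservoir 3,254.51 → $3,255.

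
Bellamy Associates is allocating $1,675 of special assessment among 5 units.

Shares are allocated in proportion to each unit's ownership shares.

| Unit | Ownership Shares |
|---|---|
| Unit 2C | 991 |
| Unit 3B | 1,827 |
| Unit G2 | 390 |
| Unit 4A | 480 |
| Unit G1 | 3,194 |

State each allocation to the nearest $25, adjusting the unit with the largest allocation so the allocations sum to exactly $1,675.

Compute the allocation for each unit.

Combined ownership shares = 6,882.
Pro-rata amounts: Unit 2C 991/6,882 × $1,675 = 241.20; Unit 3B 1,827/6,882 × $1,675 = 444.67; Unit G2 390/6,882 × $1,675 = 94.92; Unit 4A 480/6,882 × $1,675 = 116.83; Unit G1 3,194/6,882 × $1,675 = 777.38.
At nearest $25: Unit 2C $250; Unit 3B $450; Unit G2 $100; Unit 4A $125; Unit G1 $775. Sum = $1,700.
Difference $1,675 − $1,700 = −$25 applied to largest allocation (Unit G1): Unit G1 becomes $750.

Unit 2C: $250 · Unit 3B: $450 · Unit G2: $100 · Unit 4A: $125 · Unit G1: $750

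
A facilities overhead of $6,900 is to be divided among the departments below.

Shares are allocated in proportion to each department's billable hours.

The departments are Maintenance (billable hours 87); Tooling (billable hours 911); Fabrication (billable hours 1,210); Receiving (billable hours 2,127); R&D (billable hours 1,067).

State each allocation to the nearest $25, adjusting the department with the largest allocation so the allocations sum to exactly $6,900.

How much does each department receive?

Maintenance: $100; Tooling: $1,175; Fabrication: $1,550; Receiving: $2,700; R&D: $1,375

Billable hours total: 5,402.
Raw shares: Maintenance 87/5,402 × $6,900 = 111.13; Tooling 911/5,402 × $6,900 = 1,163.62; Fabrication 1,210/5,402 × $6,900 = 1,545.54; Receiving 2,127/5,402 × $6,900 = 2,716.83; R&D 1,067/5,402 × $6,900 = 1,362.88.
After rounding ($25): Maintenance $100; Tooling $1,175; Fabrication $1,550; Receiving $2,725; R&D $1,375. Sum = $6,925.
Difference $6,900 − $6,925 = −$25 applied to largest allocation (Receiving): Receiving becomes $2,700.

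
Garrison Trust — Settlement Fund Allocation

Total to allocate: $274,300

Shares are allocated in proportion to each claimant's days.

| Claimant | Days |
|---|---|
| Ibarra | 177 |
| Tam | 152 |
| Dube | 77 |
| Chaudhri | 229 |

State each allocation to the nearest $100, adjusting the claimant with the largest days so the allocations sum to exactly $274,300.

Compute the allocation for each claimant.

Total days = 635.
Proportional shares: Ibarra 177/635 × $274,300 = 76,458.43; Tam 152/635 × $274,300 = 65,659.21; Dube 77/635 × $274,300 = 33,261.57; Chaudhri 229/635 × $274,300 = 98,920.79.
After rounding ($100): Ibarra $76,500; Tam $65,700; Dube $33,300; Chaudhri $98,900. Sum = $274,400.
Difference $274,300 − $274,400 = −$100 applied to largest days (Chaudhri): Chaudhri becomes $98,800.

Ibarra: $76,500; Tam: $65,700; Dube: $33,300; Chaudhri: $98,800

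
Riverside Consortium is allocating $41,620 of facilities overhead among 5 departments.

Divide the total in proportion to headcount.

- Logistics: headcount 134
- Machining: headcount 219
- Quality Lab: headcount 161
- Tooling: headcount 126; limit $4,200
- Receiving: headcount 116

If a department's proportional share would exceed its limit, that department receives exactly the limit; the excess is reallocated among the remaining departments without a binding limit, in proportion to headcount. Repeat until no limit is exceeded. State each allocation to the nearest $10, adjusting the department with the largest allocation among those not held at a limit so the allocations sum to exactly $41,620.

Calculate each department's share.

Total headcount = 756.
Proportional shares (ignoring caps): Logistics 7,377.09; Machining 12,056.59; Quality Lab 8,863.52; Tooling 6,936.67; Receiving 6,386.14.
Held at cap: Tooling ($4,200); balance $37,420 reallocated over remaining headcount 630.
Remaining shares: Logistics 7,959.17 → $7,960; Machining 13,007.90 → $13,010; Quality Lab 9,562.89 → $9,560; Receiving 6,890.03 → $6,890.

Logistics: $7,960 · Machining: $13,010 · Quality Lab: $9,560 · Tooling: $4,200 · Receiving: $6,890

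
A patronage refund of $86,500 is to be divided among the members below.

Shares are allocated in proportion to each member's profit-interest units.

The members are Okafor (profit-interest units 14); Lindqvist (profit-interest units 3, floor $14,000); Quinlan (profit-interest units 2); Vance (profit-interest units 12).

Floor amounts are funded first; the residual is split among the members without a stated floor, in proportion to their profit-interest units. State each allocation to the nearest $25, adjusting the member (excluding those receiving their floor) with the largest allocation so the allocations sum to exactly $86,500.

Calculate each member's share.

Okafor: $36,250; Lindqvist: $14,000; Quinlan: $5,175; Vance: $31,075

Minimums first: Lindqvist $14,000. Balance $72,500.
Balance split over remaining profit-interest units 28: Okafor 36,250.00 → $36,250; Quinlan 5,178.57 → $5,175; Vance 31,071.43 → $31,075.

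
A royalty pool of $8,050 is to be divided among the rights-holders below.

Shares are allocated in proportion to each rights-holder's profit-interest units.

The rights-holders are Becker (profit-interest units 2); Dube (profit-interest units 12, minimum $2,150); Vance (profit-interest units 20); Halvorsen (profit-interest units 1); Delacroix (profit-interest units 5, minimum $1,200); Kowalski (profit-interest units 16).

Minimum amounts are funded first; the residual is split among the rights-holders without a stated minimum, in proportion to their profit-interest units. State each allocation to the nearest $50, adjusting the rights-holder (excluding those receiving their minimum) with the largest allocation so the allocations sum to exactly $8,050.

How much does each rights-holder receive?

Becker: $250 · Dube: $2,150 · Vance: $2,400 · Halvorsen: $100 · Delacroix: $1,200 · Kowalski: $1,950

Fund the minimums — Dube $2,150; Delacroix $1,200. Residual $4,700.
Residual split over remaining profit-interest units 39: Becker 241.03 → $250; Vance 2,410.26 → $2,400; Halvorsen 120.51 → $100; Kowalski 1,928.21 → $1,950.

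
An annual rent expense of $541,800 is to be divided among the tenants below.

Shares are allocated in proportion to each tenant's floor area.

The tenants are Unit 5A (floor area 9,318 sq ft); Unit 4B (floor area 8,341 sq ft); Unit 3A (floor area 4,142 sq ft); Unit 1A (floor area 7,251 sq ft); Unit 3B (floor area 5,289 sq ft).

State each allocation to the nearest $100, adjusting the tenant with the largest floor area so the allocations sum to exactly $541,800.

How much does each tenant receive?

Total floor area = 34,341.
Unrounded shares: Unit 5A 9,318/34,341 × $541,800 = 147,010.64; Unit 4B 8,341/34,341 × $541,800 = 131,596.45; Unit 3A 4,142/34,341 × $541,800 = 65,348.58; Unit 1A 7,251/34,341 × $541,800 = 114,399.46; Unit 3B 5,289/34,341 × $541,800 = 83,444.87.
Rounded to nearest $100: Unit 5A $147,000; Unit 4B $131,600; Unit 3A $65,300; Unit 1A $114,400; Unit 3B $83,400. Sum = $541,700.
Difference $541,800 − $541,700 = +$100 applied to largest floor area (Unit 5A): Unit 5A becomes $147,100.

Unit 5A: $147,100 | Unit 4B: $131,600 | Unit 3A: $65,300 | Unit 1A: $114,400 | Unit 3B: $83,400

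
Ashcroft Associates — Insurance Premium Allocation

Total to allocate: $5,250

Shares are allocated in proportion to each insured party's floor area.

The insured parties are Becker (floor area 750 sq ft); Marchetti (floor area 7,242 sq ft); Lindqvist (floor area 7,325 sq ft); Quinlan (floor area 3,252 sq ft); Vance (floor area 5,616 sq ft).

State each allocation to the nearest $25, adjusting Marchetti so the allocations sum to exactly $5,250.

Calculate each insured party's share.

Sum of floor area: 24,185.
Raw shares: Becker 750/24,185 × $5,250 = 162.81; Marchetti 7,242/24,185 × $5,250 = 1,572.07; Lindqvist 7,325/24,185 × $5,250 = 1,590.09; Quinlan 3,252/24,185 × $5,250 = 705.93; Vance 5,616/24,185 × $5,250 = 1,219.10.
At nearest $25: Becker $175; Marchetti $1,575; Lindqvist $1,600; Quinlan $700; Vance $1,225. Sum = $5,275.
Difference $5,250 − $5,275 = −$25 applied to Marchetti: Marchetti becomes $1,550.

Becker: $175; Marchetti: $1,550; Lindqvist: $1,600; Quinlan: $700; Vance: $1,225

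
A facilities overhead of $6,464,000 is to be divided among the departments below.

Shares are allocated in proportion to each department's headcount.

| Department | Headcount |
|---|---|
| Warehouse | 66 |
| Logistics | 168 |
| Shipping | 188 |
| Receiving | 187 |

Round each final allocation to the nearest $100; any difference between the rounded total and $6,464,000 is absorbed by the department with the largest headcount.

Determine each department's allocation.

Combined headcount = 66 + 168 + 188 + 187 = 609.
Raw shares: Warehouse 700,532.02; Logistics 1,783,172.41; Shipping 1,995,454.84; Receiving 1,984,840.72.
After rounding ($100): Warehouse $700,500; Logistics $1,783,200; Shipping $1,995,500; Receiving $1,984,800. Sum = $6,464,000.
Sum already equals the total — no adjustment.

Warehouse: $700,500 · Logistics: $1,783,200 · Shipping: $1,995,500 · Receiving: $1,984,800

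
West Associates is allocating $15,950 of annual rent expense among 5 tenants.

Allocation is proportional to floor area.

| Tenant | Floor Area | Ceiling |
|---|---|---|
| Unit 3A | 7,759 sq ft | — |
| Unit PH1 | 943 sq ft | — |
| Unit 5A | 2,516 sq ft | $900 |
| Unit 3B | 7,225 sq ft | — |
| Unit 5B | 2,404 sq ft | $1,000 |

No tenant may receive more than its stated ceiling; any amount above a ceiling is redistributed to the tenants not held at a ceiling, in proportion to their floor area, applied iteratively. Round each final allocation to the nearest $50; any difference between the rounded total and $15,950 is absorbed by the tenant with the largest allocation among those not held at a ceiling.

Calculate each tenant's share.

Unit 3A: $6,850; Unit PH1: $850; Unit 5A: $900; Unit 3B: $6,350; Unit 5B: $1,000

Sum of floor area: 20,847.
Unconstrained shares: Unit 3A 5,936.40; Unit PH1 721.49; Unit 5A 1,924.99; Unit 3B 5,527.83; Unit 5B 1,839.30.
Held at cap: Unit 5A ($900), Unit 5B ($1,000); balance $14,050 reallocated over remaining floor area 15,927.
Shares after redistribution: Unit 3A 6,844.60 → $6,850; Unit PH1 831.87 → $850; Unit 3B 6,373.53 → $6,350.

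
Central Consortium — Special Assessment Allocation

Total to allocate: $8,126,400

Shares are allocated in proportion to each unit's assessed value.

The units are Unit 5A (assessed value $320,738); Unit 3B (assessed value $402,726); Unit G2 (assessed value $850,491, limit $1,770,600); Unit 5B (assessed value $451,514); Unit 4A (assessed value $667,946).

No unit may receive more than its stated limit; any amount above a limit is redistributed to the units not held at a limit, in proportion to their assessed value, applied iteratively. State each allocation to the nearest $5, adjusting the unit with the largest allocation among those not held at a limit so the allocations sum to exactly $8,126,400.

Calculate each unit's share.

Unit 5A: $1,106,150 · Unit 3B: $1,388,905 · Unit G2: $1,770,600 · Unit 5B: $1,557,165 · Unit 4A: $2,303,580

Combined assessed value = 2,693,415.
Unconstrained shares: Unit 5A 967,710.24; Unit 3B 1,215,079.21; Unit G2 2,566,047.22; Unit 5B 1,362,279.25; Unit 4A 2,015,284.08.
Held at cap: Unit G2 ($1,770,600); residual $6,355,800 reallocated over remaining assessed value 1,842,924.
Remaining shares: Unit 5A 1,106,147.94 → $1,106,150; Unit 3B 1,388,904.76 → $1,388,905; Unit 5B 1,557,162.79 → $1,557,165; Unit 4A 2,303,584.51 → $2,303,585.
Rounding difference −$5 applied to Unit 4A → $2,303,580.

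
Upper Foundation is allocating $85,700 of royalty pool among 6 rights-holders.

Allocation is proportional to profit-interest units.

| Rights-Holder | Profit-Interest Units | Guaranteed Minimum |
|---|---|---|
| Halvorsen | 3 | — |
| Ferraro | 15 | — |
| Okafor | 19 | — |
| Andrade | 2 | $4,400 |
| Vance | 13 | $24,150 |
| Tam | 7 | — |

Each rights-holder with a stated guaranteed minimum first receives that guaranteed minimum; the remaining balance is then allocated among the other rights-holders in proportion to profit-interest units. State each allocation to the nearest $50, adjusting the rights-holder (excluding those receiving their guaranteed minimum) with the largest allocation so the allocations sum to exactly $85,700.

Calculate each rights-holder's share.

Halvorsen: $3,900; Ferraro: $19,500; Okafor: $24,650; Andrade: $4,400; Vance: $24,150; Tam: $9,100

Minimums first: Andrade $4,400; Vance $24,150. Residual $57,150.
Residual split over remaining profit-interest units 44: Halvorsen 3,896.59 → $3,900; Ferraro 19,482.95 → $19,500; Okafor 24,678.41 → $24,700; Tam 9,092.05 → $9,100.
Rounding difference −$50 applied to Okafor → $24,650.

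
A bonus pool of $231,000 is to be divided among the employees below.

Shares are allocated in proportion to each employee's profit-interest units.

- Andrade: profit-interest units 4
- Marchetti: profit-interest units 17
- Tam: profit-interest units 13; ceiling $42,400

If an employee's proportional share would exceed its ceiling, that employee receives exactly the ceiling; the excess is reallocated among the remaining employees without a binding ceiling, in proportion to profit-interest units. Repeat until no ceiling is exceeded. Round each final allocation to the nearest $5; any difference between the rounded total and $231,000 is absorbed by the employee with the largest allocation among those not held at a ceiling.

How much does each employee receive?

Combined profit-interest units = 34.
Proportional shares (ignoring caps): Andrade 27,176.47; Marchetti 115,500.00; Tam 88,323.53.
Capped: Tam ($42,400); remaining pool $188,600 reallocated over remaining profit-interest units 21.
Redistributed shares: Andrade 35,923.81 → $35,925; Marchetti 152,676.19 → $152,675.

Andrade: $35,925 · Marchetti: $152,675 · Tam: $42,400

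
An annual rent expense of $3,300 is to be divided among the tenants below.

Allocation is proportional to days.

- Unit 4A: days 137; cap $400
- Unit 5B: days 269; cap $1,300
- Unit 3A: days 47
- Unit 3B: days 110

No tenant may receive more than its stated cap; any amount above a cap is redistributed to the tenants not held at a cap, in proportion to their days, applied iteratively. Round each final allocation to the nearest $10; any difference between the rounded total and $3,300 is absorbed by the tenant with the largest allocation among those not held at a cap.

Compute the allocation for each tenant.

Combined days = 563.
Proportional shares (ignoring caps): Unit 4A 803.02; Unit 5B 1,576.73; Unit 3A 275.49; Unit 3B 644.76.
Cap binds for Unit 4A ($400), Unit 5B ($1,300); residual $1,600 reallocated over remaining days 157.
Remaining shares: Unit 3A 478.98 → $480; Unit 3B 1,121.02 → $1,120.

Unit 4A: $400 | Unit 5B: $1,300 | Unit 3A: $480 | Unit 3B: $1,120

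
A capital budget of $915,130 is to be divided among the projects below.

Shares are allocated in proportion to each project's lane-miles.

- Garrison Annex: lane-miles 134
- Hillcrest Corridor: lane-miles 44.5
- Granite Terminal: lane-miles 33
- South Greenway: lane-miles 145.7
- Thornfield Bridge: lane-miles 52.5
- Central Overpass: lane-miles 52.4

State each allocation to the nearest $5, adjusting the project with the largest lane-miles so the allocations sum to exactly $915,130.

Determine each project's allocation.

Garrison Annex: $265,370 · Hillcrest Corridor: $88,125 · Granite Terminal: $65,350 · South Greenway: $288,545 · Thornfield Bridge: $103,970 · Central Overpass: $103,770

Total lane-miles = 462.1.
Unrounded shares: Garrison Annex 134/462.1 × $915,130 = 265,369.88; Hillcrest Corridor 44.5/462.1 × $915,130 = 88,126.56; Granite Terminal 33/462.1 × $915,130 = 65,352.28; South Greenway 145.7/462.1 × $915,130 = 288,540.23; Thornfield Bridge 52.5/462.1 × $915,130 = 103,969.54; Central Overpass 52.4/462.1 × $915,130 = 103,771.50.
Rounded to nearest $5: Garrison Annex $265,370; Hillcrest Corridor $88,125; Granite Terminal $65,350; South Greenway $288,540; Thornfield Bridge $103,970; Central Overpass $103,770. Sum = $915,125.
Difference $915,130 − $915,125 = +$5 applied to largest lane-miles (South Greenway): South Greenway becomes $288,545.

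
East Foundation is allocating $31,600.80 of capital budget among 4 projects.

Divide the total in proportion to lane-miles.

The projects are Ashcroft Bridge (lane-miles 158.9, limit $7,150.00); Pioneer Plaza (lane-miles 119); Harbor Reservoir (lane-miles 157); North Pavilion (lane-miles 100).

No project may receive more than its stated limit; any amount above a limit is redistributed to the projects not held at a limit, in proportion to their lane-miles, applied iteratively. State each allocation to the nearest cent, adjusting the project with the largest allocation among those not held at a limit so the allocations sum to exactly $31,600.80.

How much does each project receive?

Ashcroft Bridge: $7,150.00 · Pioneer Plaza: $7,738.42 · Harbor Reservoir: $10,209.51 · North Pavilion: $6,502.87

Sum of lane-miles: 534.9.
Proportional shares (ignoring caps): Ashcroft Bridge 9,387.4876; Pioneer Plaza 7,030.2771; Harbor Reservoir 9,275.2395; North Pavilion 5,907.7958.
Capped: Ashcroft Bridge ($7,150.00); balance $24,450.80 reallocated over remaining lane-miles 376.
Remaining shares: Pioneer Plaza 7,738.4181 → $7,738.42; Harbor Reservoir 10,209.5096 → $10,209.51; North Pavilion 6,502.8723 → $6,502.87.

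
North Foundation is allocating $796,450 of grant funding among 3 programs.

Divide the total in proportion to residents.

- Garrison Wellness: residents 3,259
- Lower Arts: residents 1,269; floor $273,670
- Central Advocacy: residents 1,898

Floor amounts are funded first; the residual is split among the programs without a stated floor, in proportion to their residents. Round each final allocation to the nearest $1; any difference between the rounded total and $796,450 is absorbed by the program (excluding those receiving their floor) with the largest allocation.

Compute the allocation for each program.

Garrison Wellness: $330,374 | Lower Arts: $273,670 | Central Advocacy: $192,406

Guaranteed amounts: Lower Arts $273,670. Residual $522,780.
Residual split over remaining residents 5,157: Garrison Wellness 330,374.25 → $330,374; Central Advocacy 192,405.75 → $192,406.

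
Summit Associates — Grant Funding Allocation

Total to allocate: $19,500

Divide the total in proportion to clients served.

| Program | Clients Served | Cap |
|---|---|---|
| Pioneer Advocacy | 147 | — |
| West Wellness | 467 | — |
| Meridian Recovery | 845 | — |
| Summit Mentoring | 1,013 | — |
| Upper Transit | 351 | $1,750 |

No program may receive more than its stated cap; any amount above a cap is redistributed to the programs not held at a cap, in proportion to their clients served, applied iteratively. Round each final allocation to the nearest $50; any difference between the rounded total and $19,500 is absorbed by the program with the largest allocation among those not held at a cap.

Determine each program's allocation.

Pioneer Advocacy: $1,050 | West Wellness: $3,350 | Meridian Recovery: $6,050 | Summit Mentoring: $7,300 | Upper Transit: $1,750

Sum of clients served: 2,823.
Proportional shares (ignoring caps): Pioneer Advocacy 1,015.41; West Wellness 3,225.82; Meridian Recovery 5,836.88; Summit Mentoring 6,997.34; Upper Transit 2,424.55.
Cap binds for Upper Transit ($1,750); remaining pool $17,750 reallocated over remaining clients served 2,472.
Redistributed shares: Pioneer Advocacy 1,055.52 → $1,050; West Wellness 3,353.26 → $3,350; Meridian Recovery 6,067.46 → $6,050; Summit Mentoring 7,273.77 → $7,250.
Rounding difference +$50 applied to Summit Mentoring → $7,300.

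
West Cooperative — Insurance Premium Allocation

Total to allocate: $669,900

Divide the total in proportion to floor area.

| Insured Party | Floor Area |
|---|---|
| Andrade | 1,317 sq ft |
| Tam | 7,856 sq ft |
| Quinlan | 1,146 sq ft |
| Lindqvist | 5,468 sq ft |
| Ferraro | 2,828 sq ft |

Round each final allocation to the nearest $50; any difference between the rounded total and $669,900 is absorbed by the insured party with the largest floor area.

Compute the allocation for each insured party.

Total floor area = 1,317 + 7,856 + 1,146 + 5,468 + 2,828 = 18,615.
Raw shares: Andrade 47,395.02; Tam 282,714.71; Quinlan 41,241.22; Lindqvist 196,777.50; Ferraro 101,771.54.
Rounded to nearest $50: Andrade $47,400; Tam $282,700; Quinlan $41,250; Lindqvist $196,800; Ferraro $101,750. Sum = $669,900.
Sum already equals the total — no adjustment.

Andrade: $47,400 | Tam: $282,700 | Quinlan: $41,250 | Lindqvist: $196,800 | Ferraro: $101,750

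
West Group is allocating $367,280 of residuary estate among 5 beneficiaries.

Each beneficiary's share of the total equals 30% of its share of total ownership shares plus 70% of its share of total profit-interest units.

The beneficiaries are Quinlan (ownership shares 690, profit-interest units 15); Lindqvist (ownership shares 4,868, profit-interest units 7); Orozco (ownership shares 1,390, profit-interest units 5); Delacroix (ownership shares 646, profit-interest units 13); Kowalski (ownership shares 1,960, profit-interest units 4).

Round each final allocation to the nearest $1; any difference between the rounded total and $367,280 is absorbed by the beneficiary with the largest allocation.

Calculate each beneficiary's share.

Ownership shares total 9,554; profit-interest units total 44.
Blended shares (30% ownership shares + 70% profit-interest units): Quinlan 0.2603; Lindqvist 0.2642; Orozco 0.1232; Delacroix 0.2271; Kowalski 0.1252.
Pro-rata amounts: Quinlan 95,603.97; Lindqvist 97,043.12; Orozco 45,245.99; Delacroix 83,410.35; Kowalski 45,976.58.
After rounding ($1): Quinlan $95,604; Lindqvist $97,043; Orozco $45,246; Delacroix $83,410; Kowalski $45,977. Sum = $367,280.
Sum already equals the total — no adjustment.

Quinlan: $95,604 · Lindqvist: $97,043 · Orozco: $45,246 · Delacroix: $83,410 · Kowalski: $45,977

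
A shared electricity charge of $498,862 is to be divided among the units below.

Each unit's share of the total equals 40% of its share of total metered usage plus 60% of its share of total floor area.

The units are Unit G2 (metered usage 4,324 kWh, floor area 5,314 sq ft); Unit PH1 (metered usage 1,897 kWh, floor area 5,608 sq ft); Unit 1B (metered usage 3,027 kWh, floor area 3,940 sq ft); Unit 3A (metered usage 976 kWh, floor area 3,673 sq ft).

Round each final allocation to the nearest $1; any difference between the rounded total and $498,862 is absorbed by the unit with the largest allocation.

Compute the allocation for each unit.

Metered usage total 10,224; floor area total 18,535.
Blended shares (40% metered usage + 60% floor area): Unit G2 0.3412; Unit PH1 0.2558; Unit 1B 0.2460; Unit 3A 0.1571.
Proportional shares: Unit G2 170,207.26; Unit PH1 127,586.53; Unit 1B 122,704.95; Unit 3A 78,363.26.
At nearest $1: Unit G2 $170,207; Unit PH1 $127,587; Unit 1B $122,705; Unit 3A $78,363. Sum = $498,862.
Rounded total matches; no reconciliation needed.

Unit G2: $170,207 · Unit PH1: $127,587 · Unit 1B: $122,705 · Unit 3A: $78,363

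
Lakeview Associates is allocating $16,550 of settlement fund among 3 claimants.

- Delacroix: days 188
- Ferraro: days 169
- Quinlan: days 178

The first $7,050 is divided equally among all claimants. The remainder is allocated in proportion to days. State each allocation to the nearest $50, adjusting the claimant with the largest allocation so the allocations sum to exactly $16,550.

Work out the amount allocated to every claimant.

Delacroix: $5,700 · Ferraro: $5,350 · Quinlan: $5,500

Equal tier: $7,050 ÷ 3 = $2,350 apiece.
Remainder $9,500 by days (total 535): Delacroix 3,338.32 → $3,350; Ferraro 3,000.93 → $3,000; Quinlan 3,160.75 → $3,150.
Totals: Delacroix $2,350 + $3,350 = $5,700; Ferraro $2,350 + $3,000 = $5,350; Quinlan $2,350 + $3,150 = $5,500.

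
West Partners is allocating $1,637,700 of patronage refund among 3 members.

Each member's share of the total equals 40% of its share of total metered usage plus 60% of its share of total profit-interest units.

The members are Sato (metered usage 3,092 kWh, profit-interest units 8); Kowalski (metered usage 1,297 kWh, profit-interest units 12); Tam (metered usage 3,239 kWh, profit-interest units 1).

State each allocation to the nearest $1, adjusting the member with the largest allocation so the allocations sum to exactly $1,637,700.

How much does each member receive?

Sato: $639,867; Kowalski: $672,882; Tam: $324,951

Metered usage total 7,628; profit-interest units total 21.
Combined weights (40% metered usage + 60% profit-interest units): Sato 0.3907; Kowalski 0.4109; Tam 0.1984.
Proportional shares: Sato 639,867.26; Kowalski 672,881.35; Tam 324,951.38.
At nearest $1: Sato $639,867; Kowalski $672,881; Tam $324,951. Sum = $1,637,699.
Difference $1,637,700 − $1,637,699 = +$1 applied to largest allocation (Kowalski): Kowalski becomes $672,882.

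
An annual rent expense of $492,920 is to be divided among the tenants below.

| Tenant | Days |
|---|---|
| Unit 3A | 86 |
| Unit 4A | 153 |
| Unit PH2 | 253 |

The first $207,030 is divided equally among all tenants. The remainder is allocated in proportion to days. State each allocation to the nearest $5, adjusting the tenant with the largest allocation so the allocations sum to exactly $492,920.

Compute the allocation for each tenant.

Unit 3A: $118,985 · Unit 4A: $157,915 · Unit PH2: $216,020

First tranche $207,030 split equally: $69,010 each.
Remainder $285,890 by days (total 492): Unit 3A 49,972.64 → $49,975; Unit 4A 88,904.82 → $88,905; Unit PH2 147,012.54 → $147,015.
Rounding difference −$5 on remainder applied to Unit PH2.
Totals: Unit 3A $69,010 + $49,975 = $118,985; Unit 4A $69,010 + $88,905 = $157,915; Unit PH2 $69,010 + $147,010 = $216,020.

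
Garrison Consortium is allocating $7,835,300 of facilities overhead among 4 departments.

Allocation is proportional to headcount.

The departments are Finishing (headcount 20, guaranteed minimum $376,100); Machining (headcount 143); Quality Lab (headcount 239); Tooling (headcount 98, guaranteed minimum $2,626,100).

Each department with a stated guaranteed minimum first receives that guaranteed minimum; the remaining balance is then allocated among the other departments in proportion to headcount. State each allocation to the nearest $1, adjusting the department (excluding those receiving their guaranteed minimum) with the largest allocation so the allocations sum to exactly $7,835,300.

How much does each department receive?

Guaranteed amounts: Finishing $376,100; Tooling $2,626,100. Residual $4,833,100.
Residual split over remaining headcount 382: Machining 1,809,249.48 → $1,809,249; Quality Lab 3,023,850.52 → $3,023,851.

Finishing: $376,100; Machining: $1,809,249; Quality Lab: $3,023,851; Tooling: $2,626,100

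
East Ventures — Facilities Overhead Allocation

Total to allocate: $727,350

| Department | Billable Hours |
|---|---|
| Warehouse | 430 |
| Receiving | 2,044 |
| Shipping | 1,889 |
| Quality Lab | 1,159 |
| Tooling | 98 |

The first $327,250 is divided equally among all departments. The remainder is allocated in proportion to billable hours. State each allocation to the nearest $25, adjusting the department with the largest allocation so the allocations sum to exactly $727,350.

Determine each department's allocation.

Warehouse: $96,075 | Receiving: $210,975 | Shipping: $199,925 | Quality Lab: $147,950 | Tooling: $72,425

First tranche $327,250 split equally: $65,450 each.
Remainder $400,100 by billable hours (total 5,620): Warehouse 30,612.63 → $30,625; Receiving 145,516.80 → $145,525; Shipping 134,482.01 → $134,475; Quality Lab 82,511.73 → $82,500; Tooling 6,976.83 → $6,975.
Totals: Warehouse $65,450 + $30,625 = $96,075; Receiving $65,450 + $145,525 = $210,975; Shipping $65,450 + $134,475 = $199,925; Quality Lab $65,450 + $82,500 = $147,950; Tooling $65,450 + $6,975 = $72,425.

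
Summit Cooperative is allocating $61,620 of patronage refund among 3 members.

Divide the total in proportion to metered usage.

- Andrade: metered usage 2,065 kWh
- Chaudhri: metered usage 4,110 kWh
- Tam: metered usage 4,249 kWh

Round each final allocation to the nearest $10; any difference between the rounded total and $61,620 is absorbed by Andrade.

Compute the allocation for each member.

Metered usage total: 10,424.
Pro-rata amounts: Andrade 2,065/10,424 × $61,620 = 12,206.96; Chaudhri 4,110/10,424 × $61,620 = 24,295.68; Tam 4,249/10,424 × $61,620 = 25,117.36.
At nearest $10: Andrade $12,210; Chaudhri $24,300; Tam $25,120. Sum = $61,630.
Difference $61,620 − $61,630 = −$10 applied to Andrade: Andrade becomes $12,200.

Andrade: $12,200 | Chaudhri: $24,300 | Tam: $25,120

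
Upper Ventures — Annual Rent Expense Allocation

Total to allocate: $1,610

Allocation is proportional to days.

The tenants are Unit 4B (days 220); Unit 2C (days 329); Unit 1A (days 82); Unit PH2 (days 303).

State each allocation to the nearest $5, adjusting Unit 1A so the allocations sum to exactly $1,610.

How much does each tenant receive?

Unit 4B: $380 | Unit 2C: $565 | Unit 1A: $145 | Unit PH2: $520

Days total: 934.
Raw shares: Unit 4B 220/934 × $1,610 = 379.23; Unit 2C 329/934 × $1,610 = 567.12; Unit 1A 82/934 × $1,610 = 141.35; Unit PH2 303/934 × $1,610 = 522.30.
After rounding ($5): Unit 4B $380; Unit 2C $565; Unit 1A $140; Unit PH2 $520. Sum = $1,605.
Difference $1,610 − $1,605 = +$5 applied to Unit 1A: Unit 1A becomes $145.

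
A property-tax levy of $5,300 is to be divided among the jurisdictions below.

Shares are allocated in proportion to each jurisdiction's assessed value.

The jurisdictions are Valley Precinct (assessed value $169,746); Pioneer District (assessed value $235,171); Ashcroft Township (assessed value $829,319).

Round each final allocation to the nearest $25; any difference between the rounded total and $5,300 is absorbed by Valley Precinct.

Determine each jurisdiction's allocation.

Total assessed value = 1,234,236.
Pro-rata amounts: Valley Precinct 169,746/1,234,236 × $5,300 = 728.92; Pioneer District 235,171/1,234,236 × $5,300 = 1,009.86; Ashcroft Township 829,319/1,234,236 × $5,300 = 3,561.22.
At nearest $25: Valley Precinct $725; Pioneer District $1,000; Ashcroft Township $3,550. Sum = $5,275.
Difference $5,300 − $5,275 = +$25 applied to Valley Precinct: Valley Precinct becomes $750.

Valley Precinct: $750; Pioneer District: $1,000; Ashcroft Township: $3,550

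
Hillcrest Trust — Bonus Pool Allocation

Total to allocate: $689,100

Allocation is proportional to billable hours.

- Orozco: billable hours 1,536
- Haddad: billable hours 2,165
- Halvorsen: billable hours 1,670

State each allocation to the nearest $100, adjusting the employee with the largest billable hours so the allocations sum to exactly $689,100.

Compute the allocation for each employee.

Orozco: $197,100; Haddad: $277,700; Halvorsen: $214,300

Combined billable hours = 1,536 + 2,165 + 1,670 = 5,371.
Pro-rata amounts: Orozco 197,069.00; Haddad 277,769.78; Halvorsen 214,261.22.
At nearest $100: Orozco $197,100; Haddad $277,800; Halvorsen $214,300. Sum = $689,200.
Difference $689,100 − $689,200 = −$100 applied to largest billable hours (Haddad): Haddad becomes $277,700.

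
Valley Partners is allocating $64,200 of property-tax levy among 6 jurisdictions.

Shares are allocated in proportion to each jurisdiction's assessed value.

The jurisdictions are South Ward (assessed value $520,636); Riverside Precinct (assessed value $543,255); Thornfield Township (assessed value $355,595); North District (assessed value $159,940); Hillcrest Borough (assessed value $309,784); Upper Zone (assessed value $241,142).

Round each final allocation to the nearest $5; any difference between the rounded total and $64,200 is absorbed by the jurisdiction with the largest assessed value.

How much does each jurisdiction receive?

South Ward: $15,690 · Riverside Precinct: $16,375 · Thornfield Township: $10,715 · North District: $4,820 · Hillcrest Borough: $9,335 · Upper Zone: $7,265

Assessed value total: 2,130,352.
Pro-rata amounts: South Ward 520,636/2,130,352 × $64,200 = 15,689.82; Riverside Precinct 543,255/2,130,352 × $64,200 = 16,371.46; Thornfield Township 355,595/2,130,352 × $64,200 = 10,716.16; North District 159,940/2,130,352 × $64,200 = 4,819.93; Hillcrest Borough 309,784/2,130,352 × $64,200 = 9,335.61; Upper Zone 241,142/2,130,352 × $64,200 = 7,267.02.
After rounding ($5): South Ward $15,690; Riverside Precinct $16,370; Thornfield Township $10,715; North District $4,820; Hillcrest Borough $9,335; Upper Zone $7,265. Sum = $64,195.
Difference $64,200 − $64,195 = +$5 applied to largest assessed value (Riverside Precinct): Riverside Precinct becomes $16,375.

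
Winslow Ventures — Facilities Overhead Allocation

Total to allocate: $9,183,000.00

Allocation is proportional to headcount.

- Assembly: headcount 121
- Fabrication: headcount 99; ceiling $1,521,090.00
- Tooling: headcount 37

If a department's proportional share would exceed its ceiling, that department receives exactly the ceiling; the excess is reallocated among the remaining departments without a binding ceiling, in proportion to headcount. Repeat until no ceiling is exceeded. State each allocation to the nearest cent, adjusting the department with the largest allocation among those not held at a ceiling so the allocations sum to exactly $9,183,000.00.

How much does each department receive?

Combined headcount = 257.
Pro-rata shares before constraints: Assembly 4,323,513.6187; Fabrication 3,537,420.2335; Tooling 1,322,066.1479.
Cap binds for Fabrication ($1,521,090.00); remaining pool $7,661,910.00 reallocated over remaining headcount 158.
Shares after redistribution: Assembly 5,867,665.2532 → $5,867,665.25; Tooling 1,794,244.7468 → $1,794,244.75.

Assembly: $5,867,665.25 | Fabrication: $1,521,090.00 | Tooling: $1,794,244.75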